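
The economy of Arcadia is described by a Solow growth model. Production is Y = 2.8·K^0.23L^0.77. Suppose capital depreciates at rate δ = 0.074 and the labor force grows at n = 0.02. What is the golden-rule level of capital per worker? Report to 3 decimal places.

k_gold ≈ 12.173

Capital per worker breaks even when investment replaces (n + δ)·k; here n + δ = 0.094.
Maximizing c = f(k) − (n+δ)·k gives f'(k) = n+δ, i.e. 0.23·2.8·k^(0.23−1) = 0.094, so k_gold = (0.23·2.8/0.094)^(1/0.77) ≈ 12.1731.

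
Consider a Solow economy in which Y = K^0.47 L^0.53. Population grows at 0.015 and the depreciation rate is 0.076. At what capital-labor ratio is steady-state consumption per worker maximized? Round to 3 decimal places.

Capital per worker breaks even when investment replaces (n + δ)·k; here n + δ = 0.091.
At the golden rule the marginal product of capital equals n+δ: 0.47·k^(0.47−1) = 0.091. Solving, k_gold = (0.47/0.091)^(1/0.53) ≈ 22.1508.

k_gold ≈ 22.151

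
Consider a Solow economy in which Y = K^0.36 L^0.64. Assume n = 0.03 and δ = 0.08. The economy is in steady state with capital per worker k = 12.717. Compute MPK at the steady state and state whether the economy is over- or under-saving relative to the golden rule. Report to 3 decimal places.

The effective depreciation rate is n + δ = 0.03 + 0.08 = 0.11.
MPK = 0.36·k^(0.36−1) = 0.36·12.717^(-0.64) ≈ 0.0707.
MPK < 0.11, so the economy is dynamically inefficient (over-saving).

over-saving; MPK ≈ 0.071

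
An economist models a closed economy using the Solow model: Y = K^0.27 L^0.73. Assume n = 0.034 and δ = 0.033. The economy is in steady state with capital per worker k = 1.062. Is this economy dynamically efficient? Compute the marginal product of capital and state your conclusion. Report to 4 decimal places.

dynamically efficient; MPK ≈ 0.2584

n + δ = 0.034 + 0.033 = 0.067.
MPK = 0.27·k^(0.27−1) = 0.27·1.062^(-0.73) ≈ 0.2584.
MPK > 0.067, so the economy is dynamically efficient (under-saving).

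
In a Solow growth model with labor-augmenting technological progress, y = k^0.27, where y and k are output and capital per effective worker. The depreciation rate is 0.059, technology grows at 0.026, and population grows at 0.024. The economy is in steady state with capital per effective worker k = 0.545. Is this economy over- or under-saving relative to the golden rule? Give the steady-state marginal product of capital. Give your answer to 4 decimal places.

under-saving; MPK ≈ 0.4205

The effective depreciation rate is n + g + δ = 0.024 + 0.026 + 0.059 = 0.109.
MPK = 0.27·k^(0.27−1) = 0.27·0.545^(-0.73) ≈ 0.4205.
MPK > 0.109, so the economy is dynamically efficient (under-saving).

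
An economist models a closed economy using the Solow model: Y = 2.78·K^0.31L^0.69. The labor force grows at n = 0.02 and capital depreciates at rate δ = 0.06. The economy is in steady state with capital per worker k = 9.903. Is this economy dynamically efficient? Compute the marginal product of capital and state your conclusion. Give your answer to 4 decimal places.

dynamically efficient; MPK ≈ 0.1771

Capital per worker breaks even when investment replaces (n + δ)·k; here n + δ = 0.08.
MPK = 0.31·2.78·k^(0.31−1) = 0.31·2.78·9.903^(-0.69) ≈ 0.1771.
MPK > 0.08, so the economy is dynamically efficient (under-saving).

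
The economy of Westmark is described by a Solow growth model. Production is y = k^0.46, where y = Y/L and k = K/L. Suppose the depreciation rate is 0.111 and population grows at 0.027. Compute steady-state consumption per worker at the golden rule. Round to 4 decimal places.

The effective depreciation rate is n + δ = 0.027 + 0.111 = 0.138.
Golden rule sets MPK = n+δ: 0.46·k^(0.46−1) = 0.138, so k_gold = (0.46/0.138)^(1/0.54) ≈ 9.2960.
y_gold = 9.2960^0.46 ≈ 2.7888.
c_gold = y_gold − (n+δ)·k_gold = 2.7888 − 0.138·9.2960 ≈ 1.5059.

c_gold ≈ 1.5059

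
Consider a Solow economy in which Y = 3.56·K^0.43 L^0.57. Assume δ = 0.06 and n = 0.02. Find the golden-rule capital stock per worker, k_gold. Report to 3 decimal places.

Capital per worker breaks even when investment replaces (n + δ)·k; here n + δ = 0.08.
At the golden rule the marginal product of capital equals n+δ: 0.43·3.56·k^(0.43−1) = 0.08. Solving, k_gold = (0.43·3.56/0.08)^(1/0.57) ≈ 177.3462.

k_gold ≈ 177.346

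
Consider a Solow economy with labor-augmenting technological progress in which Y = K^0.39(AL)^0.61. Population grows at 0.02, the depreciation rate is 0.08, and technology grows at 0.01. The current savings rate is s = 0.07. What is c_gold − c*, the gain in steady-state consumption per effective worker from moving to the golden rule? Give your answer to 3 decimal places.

n + g + δ = 0.02 + 0.01 + 0.08 = 0.11.
Current steady state (s = 0.07): k* = (0.07/0.11)^(1/0.61) ≈ 0.4767, y* = 0.4767^0.39 ≈ 0.7490, c* = (1−0.07)·0.7490 ≈ 0.6966.
At the golden rule the marginal product of capital equals n+g+δ: 0.39·k^(0.39−1) = 0.11. Solving, k_gold = (0.39/0.11)^(1/0.61) ≈ 7.9635.
y_gold = 7.9635^0.39 ≈ 2.2461, c_gold = y_gold − 0.11·k_gold ≈ 1.3701.
Gain: Δc = 1.3701 − 0.6966 ≈ 0.6735.

Δc ≈ 0.674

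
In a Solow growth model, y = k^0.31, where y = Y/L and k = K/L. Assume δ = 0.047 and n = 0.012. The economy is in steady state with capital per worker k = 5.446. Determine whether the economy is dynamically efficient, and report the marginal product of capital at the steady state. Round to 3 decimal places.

The effective depreciation rate is n + δ = 0.012 + 0.047 = 0.059.
MPK = 0.31·k^(0.31−1) = 0.31·5.446^(-0.69) ≈ 0.0963.
MPK > 0.059, so the economy is dynamically efficient (under-saving).

dynamically efficient; MPK ≈ 0.096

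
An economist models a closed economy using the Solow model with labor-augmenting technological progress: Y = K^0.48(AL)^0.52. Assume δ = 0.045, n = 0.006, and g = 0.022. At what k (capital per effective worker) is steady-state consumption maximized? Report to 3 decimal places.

n + g + δ = 0.006 + 0.022 + 0.045 = 0.073.
Maximizing c = f(k) − (n+g+δ)·k gives f'(k) = n+g+δ, i.e. 0.48·k^(0.48−1) = 0.073, so k_gold = (0.48/0.073)^(1/0.52) ≈ 37.4042.

k_gold ≈ 37.404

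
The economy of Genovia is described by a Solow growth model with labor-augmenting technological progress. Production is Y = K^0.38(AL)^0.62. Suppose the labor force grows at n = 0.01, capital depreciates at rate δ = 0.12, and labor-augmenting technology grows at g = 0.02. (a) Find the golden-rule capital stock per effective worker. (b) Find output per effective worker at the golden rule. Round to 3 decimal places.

(a) k_gold ≈ 4.478; (b) y_gold ≈ 1.768

Break-even investment rate: n + g + δ = 0.01 + 0.02 + 0.12 = 0.15.
At the golden rule the marginal product of capital equals n+g+δ: 0.38·k^(0.38−1) = 0.15. Solving, k_gold = (0.38/0.15)^(1/0.62) ≈ 4.4783.
y_gold = 4.4783^0.38 ≈ 1.7678.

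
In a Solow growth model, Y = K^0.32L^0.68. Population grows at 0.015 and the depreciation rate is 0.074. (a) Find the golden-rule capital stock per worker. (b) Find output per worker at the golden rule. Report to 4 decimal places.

(a) k_gold ≈ 6.5659; (b) y_gold ≈ 1.8261

Break-even investment rate: n + δ = 0.015 + 0.074 = 0.089.
Setting f'(k) = n+δ gives 0.32·k^(0.32−1) = 0.089, hence k_gold = (0.32/0.089)^(1/0.68) ≈ 6.5659.
y_gold = 6.5659^0.32 ≈ 1.8261.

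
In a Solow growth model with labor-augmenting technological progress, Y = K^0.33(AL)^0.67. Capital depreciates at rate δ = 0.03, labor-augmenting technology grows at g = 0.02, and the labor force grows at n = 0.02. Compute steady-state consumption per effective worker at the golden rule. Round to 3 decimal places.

Capital per effective worker breaks even when investment replaces (n + g + δ)·k; here n + g + δ = 0.07.
Setting f'(k) = n+g+δ gives 0.33·k^(0.33−1) = 0.07, hence k_gold = (0.33/0.07)^(1/0.67) ≈ 10.1181.
y_gold = 10.1181^0.33 ≈ 2.1463.
c_gold = y_gold − (n+g+δ)·k_gold = 2.1463 − 0.07·10.1181 ≈ 1.4380.

c_gold ≈ 1.438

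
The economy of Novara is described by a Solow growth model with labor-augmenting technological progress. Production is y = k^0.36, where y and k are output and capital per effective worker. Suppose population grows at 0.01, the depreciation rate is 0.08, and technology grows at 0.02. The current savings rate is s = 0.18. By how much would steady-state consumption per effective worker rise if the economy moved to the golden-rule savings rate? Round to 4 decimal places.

n + g + δ = 0.01 + 0.02 + 0.08 = 0.11.
Current steady state (s = 0.18): k* = (0.18/0.11)^(1/0.64) ≈ 2.1587, y* = 2.1587^0.36 ≈ 1.3192, c* = (1−0.18)·1.3192 ≈ 1.0817.
Golden rule sets MPK = n+g+δ: 0.36·k^(0.36−1) = 0.11, so k_gold = (0.36/0.11)^(1/0.64) ≈ 6.3760.
y_gold = 6.3760^0.36 ≈ 1.9482, c_gold = y_gold − 0.11·k_gold ≈ 1.2469.
Gain: Δc = 1.2469 − 1.0817 ≈ 0.1651.

Δc ≈ 0.1651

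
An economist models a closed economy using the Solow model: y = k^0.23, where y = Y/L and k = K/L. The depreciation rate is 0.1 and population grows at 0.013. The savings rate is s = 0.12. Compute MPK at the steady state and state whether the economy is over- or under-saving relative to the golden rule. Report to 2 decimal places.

under-saving; MPK ≈ 0.22

Capital per worker breaks even when investment replaces (n + δ)·k; here n + δ = 0.113.
Steady-state k*: s·k^0.23 = 0.113·k gives k* = (0.12/0.113)^(1/0.77) ≈ 1.0812.
MPK = 0.23·1.0812^(-0.77) ≈ 0.2166.
MPK > n+δ = 0.113, so the economy is dynamically efficient (under-saving).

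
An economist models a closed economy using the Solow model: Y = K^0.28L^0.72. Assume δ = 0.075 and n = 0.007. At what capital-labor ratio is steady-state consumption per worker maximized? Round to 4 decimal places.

The effective depreciation rate is n + δ = 0.007 + 0.075 = 0.082.
Setting f'(k) = n+δ gives 0.28·k^(0.28−1) = 0.082, hence k_gold = (0.28/0.082)^(1/0.72) ≈ 5.5050.

k_gold ≈ 5.5050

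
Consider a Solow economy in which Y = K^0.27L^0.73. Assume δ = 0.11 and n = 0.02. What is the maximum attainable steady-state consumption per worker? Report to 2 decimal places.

c_gold ≈ 0.96

The effective depreciation rate is n + δ = 0.02 + 0.11 = 0.13.
At the golden rule the marginal product of capital equals n+δ: 0.27·k^(0.27−1) = 0.13. Solving, k_gold = (0.27/0.13)^(1/0.73) ≈ 2.7216.
y_gold = 2.7216^0.27 ≈ 1.3104.
c_gold = y_gold − (n+δ)·k_gold = 1.3104 − 0.13·2.7216 ≈ 0.9566.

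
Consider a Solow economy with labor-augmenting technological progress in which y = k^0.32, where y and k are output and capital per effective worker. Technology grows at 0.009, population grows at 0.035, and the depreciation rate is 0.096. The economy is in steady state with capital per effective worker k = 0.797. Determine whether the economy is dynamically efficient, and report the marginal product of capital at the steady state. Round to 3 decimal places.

n + g + δ = 0.035 + 0.009 + 0.096 = 0.14.
MPK = 0.32·k^(0.32−1) = 0.32·0.797^(-0.68) ≈ 0.3734.
MPK > 0.14, so the economy is dynamically efficient (under-saving).

dynamically efficient; MPK ≈ 0.373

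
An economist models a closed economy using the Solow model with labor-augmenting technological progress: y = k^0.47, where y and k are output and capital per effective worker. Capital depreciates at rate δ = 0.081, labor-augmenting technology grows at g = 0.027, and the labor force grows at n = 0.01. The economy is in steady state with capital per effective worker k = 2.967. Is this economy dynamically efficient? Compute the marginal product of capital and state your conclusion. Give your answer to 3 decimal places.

dynamically efficient; MPK ≈ 0.264

Break-even investment rate: n + g + δ = 0.01 + 0.027 + 0.081 = 0.118.
MPK = 0.47·k^(0.47−1) = 0.47·2.967^(-0.53) ≈ 0.2641.
MPK > 0.118, so the economy is dynamically efficient (under-saving).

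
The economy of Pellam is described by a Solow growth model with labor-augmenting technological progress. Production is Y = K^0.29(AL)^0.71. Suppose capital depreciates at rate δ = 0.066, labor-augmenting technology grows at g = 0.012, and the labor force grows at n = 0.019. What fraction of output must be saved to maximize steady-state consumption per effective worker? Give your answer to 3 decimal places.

Break-even investment rate: n + g + δ = 0.019 + 0.012 + 0.066 = 0.097.
At the golden rule MPK = n+g+δ, and in any Cobb-Douglas steady state s = (n+g+δ)·k/y = MPK·k/y = capital's share 0.29.

s_gold = 0.290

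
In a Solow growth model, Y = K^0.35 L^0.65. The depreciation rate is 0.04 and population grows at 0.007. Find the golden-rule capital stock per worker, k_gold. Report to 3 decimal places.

Capital per worker breaks even when investment replaces (n + δ)·k; here n + δ = 0.047.
Golden rule sets MPK = n+δ: 0.35·k^(0.35−1) = 0.047, so k_gold = (0.35/0.047)^(1/0.65) ≈ 21.9529.

k_gold ≈ 21.953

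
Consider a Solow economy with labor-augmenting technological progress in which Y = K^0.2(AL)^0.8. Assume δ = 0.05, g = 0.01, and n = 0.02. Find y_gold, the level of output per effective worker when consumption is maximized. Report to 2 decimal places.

y_gold ≈ 1.26

n + g + δ = 0.02 + 0.01 + 0.05 = 0.08.
Maximizing c = f(k) − (n+g+δ)·k gives f'(k) = n+g+δ, i.e. 0.2·k^(0.2−1) = 0.08, so k_gold = (0.2/0.08)^(1/0.8) ≈ 3.1436.
Output: y_gold = k_gold^0.2 = 3.1436^0.2 ≈ 1.2574.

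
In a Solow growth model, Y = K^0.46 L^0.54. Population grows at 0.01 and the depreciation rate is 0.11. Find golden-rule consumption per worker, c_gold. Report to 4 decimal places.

Break-even investment rate: n + δ = 0.01 + 0.11 = 0.12.
At the golden rule the marginal product of capital equals n+δ: 0.46·k^(0.46−1) = 0.12. Solving, k_gold = (0.46/0.12)^(1/0.54) ≈ 12.0420.
y_gold = 12.0420^0.46 ≈ 3.1414.
c_gold = y_gold − (n+δ)·k_gold = 3.1414 − 0.12·12.0420 ≈ 1.6963.

c_gold ≈ 1.6963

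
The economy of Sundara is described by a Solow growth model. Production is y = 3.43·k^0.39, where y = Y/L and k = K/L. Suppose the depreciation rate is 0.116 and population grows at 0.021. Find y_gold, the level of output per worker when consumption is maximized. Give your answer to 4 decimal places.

y_gold ≈ 14.7236

n + δ = 0.021 + 0.116 = 0.137.
Maximizing c = f(k) − (n+δ)·k gives f'(k) = n+δ, i.e. 0.39·3.43·k^(0.39−1) = 0.137, so k_gold = (0.39·3.43/0.137)^(1/0.61) ≈ 41.9139.
Output: y_gold = 3.43·k_gold^0.39 = 3.43·41.9139^0.39 ≈ 14.7236.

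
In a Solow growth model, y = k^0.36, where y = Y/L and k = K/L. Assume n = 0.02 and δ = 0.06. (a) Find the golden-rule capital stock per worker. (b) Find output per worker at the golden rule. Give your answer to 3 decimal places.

(a) k_gold ≈ 10.487; (b) y_gold ≈ 2.330

Break-even investment rate: n + δ = 0.02 + 0.06 = 0.08.
Maximizing c = f(k) − (n+δ)·k gives f'(k) = n+δ, i.e. 0.36·k^(0.36−1) = 0.08, so k_gold = (0.36/0.08)^(1/0.64) ≈ 10.4868.
y_gold = 10.4868^0.36 ≈ 2.3304.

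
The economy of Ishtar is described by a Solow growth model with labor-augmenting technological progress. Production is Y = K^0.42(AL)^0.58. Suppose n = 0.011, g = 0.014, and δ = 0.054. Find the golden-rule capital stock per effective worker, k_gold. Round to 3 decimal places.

k_gold ≈ 17.827

The effective depreciation rate is n + g + δ = 0.011 + 0.014 + 0.054 = 0.079.
Maximizing c = f(k) − (n+g+δ)·k gives f'(k) = n+g+δ, i.e. 0.42·k^(0.42−1) = 0.079, so k_gold = (0.42/0.079)^(1/0.58) ≈ 17.8268.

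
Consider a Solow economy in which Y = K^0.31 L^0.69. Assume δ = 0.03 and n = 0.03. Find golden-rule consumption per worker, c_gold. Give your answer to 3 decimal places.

The effective depreciation rate is n + δ = 0.03 + 0.03 = 0.06.
At the golden rule the marginal product of capital equals n+δ: 0.31·k^(0.31−1) = 0.06. Solving, k_gold = (0.31/0.06)^(1/0.69) ≈ 10.8053.
y_gold = 10.8053^0.31 ≈ 2.0914.
c_gold = y_gold − (n+δ)·k_gold = 2.0914 − 0.06·10.8053 ≈ 1.4430.

c_gold ≈ 1.443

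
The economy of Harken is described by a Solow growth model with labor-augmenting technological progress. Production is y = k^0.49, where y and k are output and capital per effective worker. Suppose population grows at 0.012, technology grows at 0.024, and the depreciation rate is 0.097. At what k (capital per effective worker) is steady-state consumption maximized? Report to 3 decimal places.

k_gold ≈ 12.897

Break-even investment rate: n + g + δ = 0.012 + 0.024 + 0.097 = 0.133.
Setting f'(k) = n+g+δ gives 0.49·k^(0.49−1) = 0.133, hence k_gold = (0.49/0.133)^(1/0.51) ≈ 12.8967.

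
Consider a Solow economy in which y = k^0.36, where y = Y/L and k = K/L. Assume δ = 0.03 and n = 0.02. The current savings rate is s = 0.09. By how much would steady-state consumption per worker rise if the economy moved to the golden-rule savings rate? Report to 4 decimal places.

Δc ≈ 0.6762

Break-even investment rate: n + δ = 0.02 + 0.03 = 0.05.
Current steady state (s = 0.09): k* = (0.09/0.05)^(1/0.64) ≈ 2.5053, y* = 2.5053^0.36 ≈ 1.3918, c* = (1−0.09)·1.3918 ≈ 1.2666.
At the golden rule the marginal product of capital equals n+δ: 0.36·k^(0.36−1) = 0.05. Solving, k_gold = (0.36/0.05)^(1/0.64) ≈ 21.8566.
y_gold = 21.8566^0.36 ≈ 3.0356, c_gold = y_gold − 0.05·k_gold ≈ 1.9428.
Gain: Δc = 1.9428 − 1.2666 ≈ 0.6762.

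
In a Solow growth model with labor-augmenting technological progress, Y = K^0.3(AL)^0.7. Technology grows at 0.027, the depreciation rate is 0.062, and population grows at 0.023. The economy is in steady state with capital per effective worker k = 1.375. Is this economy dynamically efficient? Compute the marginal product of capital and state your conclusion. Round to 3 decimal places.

dynamically efficient; MPK ≈ 0.240

Capital per effective worker breaks even when investment replaces (n + g + δ)·k; here n + g + δ = 0.112.
MPK = 0.3·k^(0.3−1) = 0.3·1.375^(-0.7) ≈ 0.2401.
MPK > 0.112, so the economy is dynamically efficient (under-saving).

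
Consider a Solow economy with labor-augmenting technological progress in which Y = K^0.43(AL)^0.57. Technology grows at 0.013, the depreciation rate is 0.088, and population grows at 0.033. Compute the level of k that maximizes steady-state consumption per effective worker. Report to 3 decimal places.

Capital per effective worker breaks even when investment replaces (n + g + δ)·k; here n + g + δ = 0.134.
Golden rule sets MPK = n+g+δ: 0.43·k^(0.43−1) = 0.134, so k_gold = (0.43/0.134)^(1/0.57) ≈ 7.7332.

k_gold ≈ 7.733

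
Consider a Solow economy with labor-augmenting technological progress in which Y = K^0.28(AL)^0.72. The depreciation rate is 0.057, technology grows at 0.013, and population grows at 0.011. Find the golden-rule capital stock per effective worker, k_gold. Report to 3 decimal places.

k_gold ≈ 5.600

Break-even investment rate: n + g + δ = 0.011 + 0.013 + 0.057 = 0.081.
At the golden rule the marginal product of capital equals n+g+δ: 0.28·k^(0.28−1) = 0.081. Solving, k_gold = (0.28/0.081)^(1/0.72) ≈ 5.5996.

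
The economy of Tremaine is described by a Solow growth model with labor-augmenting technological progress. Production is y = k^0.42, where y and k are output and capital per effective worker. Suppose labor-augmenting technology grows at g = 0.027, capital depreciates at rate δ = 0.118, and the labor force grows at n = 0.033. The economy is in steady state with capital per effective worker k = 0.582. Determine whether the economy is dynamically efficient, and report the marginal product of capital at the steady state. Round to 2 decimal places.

Capital per effective worker breaks even when investment replaces (n + g + δ)·k; here n + g + δ = 0.178.
MPK = 0.42·k^(0.42−1) = 0.42·0.582^(-0.58) ≈ 0.5749.
MPK > 0.178, so the economy is dynamically efficient (under-saving).

dynamically efficient; MPK ≈ 0.57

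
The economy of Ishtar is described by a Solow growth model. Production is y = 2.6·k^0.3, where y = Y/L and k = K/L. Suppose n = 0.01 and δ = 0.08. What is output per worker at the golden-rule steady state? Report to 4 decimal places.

The effective depreciation rate is n + δ = 0.01 + 0.08 = 0.09.
Maximizing c = f(k) − (n+δ)·k gives f'(k) = n+δ, i.e. 0.3·2.6·k^(0.3−1) = 0.09, so k_gold = (0.3·2.6/0.09)^(1/0.7) ≈ 21.8670.
Output: y_gold = 2.6·k_gold^0.3 = 2.6·21.8670^0.3 ≈ 6.5601.

y_gold ≈ 6.5601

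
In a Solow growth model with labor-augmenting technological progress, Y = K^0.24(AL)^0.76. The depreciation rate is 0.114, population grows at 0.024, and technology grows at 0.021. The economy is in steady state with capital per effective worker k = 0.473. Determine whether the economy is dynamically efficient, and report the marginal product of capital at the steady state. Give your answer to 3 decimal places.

Break-even investment rate: n + g + δ = 0.024 + 0.021 + 0.114 = 0.159.
MPK = 0.24·k^(0.24−1) = 0.24·0.473^(-0.76) ≈ 0.4240.
MPK > 0.159, so the economy is dynamically efficient (under-saving).

dynamically efficient; MPK ≈ 0.424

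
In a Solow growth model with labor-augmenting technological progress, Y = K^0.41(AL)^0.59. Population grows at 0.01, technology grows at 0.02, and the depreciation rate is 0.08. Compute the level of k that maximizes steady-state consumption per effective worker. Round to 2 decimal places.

k_gold ≈ 9.30

Capital per effective worker breaks even when investment replaces (n + g + δ)·k; here n + g + δ = 0.11.
Maximizing c = f(k) − (n+g+δ)·k gives f'(k) = n+g+δ, i.e. 0.41·k^(0.41−1) = 0.11, so k_gold = (0.41/0.11)^(1/0.59) ≈ 9.2995.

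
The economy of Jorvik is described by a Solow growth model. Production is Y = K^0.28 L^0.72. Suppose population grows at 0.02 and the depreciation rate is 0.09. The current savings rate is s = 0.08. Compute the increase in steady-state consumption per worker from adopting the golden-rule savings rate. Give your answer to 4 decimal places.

Break-even investment rate: n + δ = 0.02 + 0.09 = 0.11.
Current steady state (s = 0.08): k* = (0.08/0.11)^(1/0.72) ≈ 0.6426, y* = 0.6426^0.28 ≈ 0.8835, c* = (1−0.08)·0.8835 ≈ 0.8128.
At the golden rule the marginal product of capital equals n+δ: 0.28·k^(0.28−1) = 0.11. Solving, k_gold = (0.28/0.11)^(1/0.72) ≈ 3.6607.
y_gold = 3.6607^0.28 ≈ 1.4381, c_gold = y_gold − 0.11·k_gold ≈ 1.0355.
Gain: Δc = 1.0355 − 0.8128 ≈ 0.2226.

Δc ≈ 0.2226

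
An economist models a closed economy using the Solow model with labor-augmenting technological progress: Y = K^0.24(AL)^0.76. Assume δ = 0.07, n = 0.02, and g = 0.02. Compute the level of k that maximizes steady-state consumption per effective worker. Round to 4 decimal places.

k_gold ≈ 2.7913

n + g + δ = 0.02 + 0.02 + 0.07 = 0.11.
At the golden rule the marginal product of capital equals n+g+δ: 0.24·k^(0.24−1) = 0.11. Solving, k_gold = (0.24/0.11)^(1/0.76) ≈ 2.7913.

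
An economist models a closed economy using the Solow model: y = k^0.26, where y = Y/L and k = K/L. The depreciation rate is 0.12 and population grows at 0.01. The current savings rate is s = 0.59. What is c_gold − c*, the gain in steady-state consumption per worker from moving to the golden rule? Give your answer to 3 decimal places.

Break-even investment rate: n + δ = 0.01 + 0.12 = 0.13.
Current steady state (s = 0.59): k* = (0.59/0.13)^(1/0.74) ≈ 7.7217, y* = 7.7217^0.26 ≈ 1.7014, c* = (1−0.59)·1.7014 ≈ 0.6976.
At the golden rule the marginal product of capital equals n+δ: 0.26·k^(0.26−1) = 0.13. Solving, k_gold = (0.26/0.13)^(1/0.74) ≈ 2.5515.
y_gold = 2.5515^0.26 ≈ 1.2758, c_gold = y_gold − 0.13·k_gold ≈ 0.9441.
Gain: Δc = 0.9441 − 0.6976 ≈ 0.2465.

Δc ≈ 0.246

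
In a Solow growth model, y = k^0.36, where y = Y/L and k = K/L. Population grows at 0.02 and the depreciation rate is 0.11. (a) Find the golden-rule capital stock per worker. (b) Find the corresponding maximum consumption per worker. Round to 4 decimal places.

The effective depreciation rate is n + δ = 0.02 + 0.11 = 0.13.
Maximizing c = f(k) − (n+δ)·k gives f'(k) = n+δ, i.e. 0.36·k^(0.36−1) = 0.13, so k_gold = (0.36/0.13)^(1/0.64) ≈ 4.9112.
y_gold = 4.9112^0.36 ≈ 1.7735; c_gold = y_gold − 0.13·k_gold ≈ 1.1350.

(a) k_gold ≈ 4.9112; (b) c_gold ≈ 1.1350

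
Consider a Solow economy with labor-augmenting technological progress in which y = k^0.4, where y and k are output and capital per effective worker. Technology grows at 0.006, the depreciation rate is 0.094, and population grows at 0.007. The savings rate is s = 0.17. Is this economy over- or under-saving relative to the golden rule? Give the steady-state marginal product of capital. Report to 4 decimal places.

n + g + δ = 0.007 + 0.006 + 0.094 = 0.107.
Steady-state k*: s·k^0.4 = 0.107·k gives k* = (0.17/0.107)^(1/0.6) ≈ 2.1633.
MPK = 0.4·2.1633^(-0.6) ≈ 0.2518.
MPK > n+g+δ = 0.107, so the economy is dynamically efficient (under-saving).

under-saving; MPK ≈ 0.2518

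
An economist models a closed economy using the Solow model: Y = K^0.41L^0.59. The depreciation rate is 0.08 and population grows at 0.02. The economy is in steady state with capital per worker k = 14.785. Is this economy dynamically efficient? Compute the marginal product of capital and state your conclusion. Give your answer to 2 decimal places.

dynamically inefficient; MPK ≈ 0.08

n + δ = 0.02 + 0.08 = 0.1.
MPK = 0.41·k^(0.41−1) = 0.41·14.785^(-0.59) ≈ 0.0837.
MPK < 0.1, so the economy is dynamically inefficient (over-saving).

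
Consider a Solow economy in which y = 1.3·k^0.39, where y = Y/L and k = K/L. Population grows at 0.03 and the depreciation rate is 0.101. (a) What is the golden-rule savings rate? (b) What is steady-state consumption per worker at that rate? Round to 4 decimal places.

Break-even investment rate: n + δ = 0.03 + 0.101 = 0.131.
For Cobb-Douglas, s_gold equals capital's share: s_gold = 0.39.
At the golden rule the marginal product of capital equals n+δ: 0.39·1.3·k^(0.39−1) = 0.131. Solving, k_gold = (0.39·1.3/0.131)^(1/0.61) ≈ 9.1940.
y_gold = 1.3·9.1940^0.39 ≈ 3.0882; c_gold = (1−0.39)·y_gold ≈ 1.8838.

(a) s_gold = 0.3900; (b) c_gold ≈ 1.8838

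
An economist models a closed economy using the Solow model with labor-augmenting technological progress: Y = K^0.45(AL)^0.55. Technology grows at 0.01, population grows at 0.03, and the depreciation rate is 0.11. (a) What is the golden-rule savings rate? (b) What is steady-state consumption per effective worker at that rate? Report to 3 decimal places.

(a) s_gold = 0.450; (b) c_gold ≈ 1.351

n + g + δ = 0.03 + 0.01 + 0.11 = 0.15.
For Cobb-Douglas, s_gold equals capital's share: s_gold = 0.45.
Golden rule sets MPK = n+g+δ: 0.45·k^(0.45−1) = 0.15, so k_gold = (0.45/0.15)^(1/0.55) ≈ 7.3704.
y_gold = 7.3704^0.45 ≈ 2.4568; c_gold = (1−0.45)·y_gold ≈ 1.3512.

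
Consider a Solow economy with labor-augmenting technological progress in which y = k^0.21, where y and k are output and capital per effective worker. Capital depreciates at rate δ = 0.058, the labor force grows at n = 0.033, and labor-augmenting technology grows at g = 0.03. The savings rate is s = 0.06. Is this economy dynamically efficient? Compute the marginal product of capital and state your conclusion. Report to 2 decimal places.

The effective depreciation rate is n + g + δ = 0.033 + 0.03 + 0.058 = 0.121.
Steady-state k*: s·k^0.21 = 0.121·k gives k* = (0.06/0.121)^(1/0.79) ≈ 0.4115.
MPK = 0.21·0.4115^(-0.79) ≈ 0.4235.
MPK > n+g+δ = 0.121, so the economy is dynamically efficient (under-saving).

dynamically efficient; MPK ≈ 0.42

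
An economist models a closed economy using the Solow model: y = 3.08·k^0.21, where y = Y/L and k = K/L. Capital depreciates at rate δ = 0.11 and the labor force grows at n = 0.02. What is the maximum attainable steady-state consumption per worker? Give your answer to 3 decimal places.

Break-even investment rate: n + δ = 0.02 + 0.11 = 0.13.
Maximizing c = f(k) − (n+δ)·k gives f'(k) = n+δ, i.e. 0.21·3.08·k^(0.21−1) = 0.13, so k_gold = (0.21·3.08/0.13)^(1/0.79) ≈ 7.6218.
y_gold = 3.08·7.6218^0.21 ≈ 4.7183.
c_gold = y_gold − (n+δ)·k_gold = 4.7183 − 0.13·7.6218 ≈ 3.7274.

c_gold ≈ 3.727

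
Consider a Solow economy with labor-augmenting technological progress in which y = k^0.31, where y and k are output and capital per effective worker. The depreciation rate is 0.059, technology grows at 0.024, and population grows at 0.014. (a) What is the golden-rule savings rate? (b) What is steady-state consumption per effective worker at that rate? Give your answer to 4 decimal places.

(a) s_gold = 0.3100; (b) c_gold ≈ 1.1629

n + g + δ = 0.014 + 0.024 + 0.059 = 0.097.
For Cobb-Douglas, s_gold equals capital's share: s_gold = 0.31.
At the golden rule the marginal product of capital equals n+g+δ: 0.31·k^(0.31−1) = 0.097. Solving, k_gold = (0.31/0.097)^(1/0.69) ≈ 5.3863.
y_gold = 5.3863^0.31 ≈ 1.6854; c_gold = (1−0.31)·y_gold ≈ 1.1629.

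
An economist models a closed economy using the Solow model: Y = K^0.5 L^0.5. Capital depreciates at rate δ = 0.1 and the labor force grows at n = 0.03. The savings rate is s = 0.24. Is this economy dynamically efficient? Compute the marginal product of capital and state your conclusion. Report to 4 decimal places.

Break-even investment rate: n + δ = 0.03 + 0.1 = 0.13.
Steady-state k*: s·k^0.5 = 0.13·k gives k* = (0.24/0.13)^(1/0.5) ≈ 3.4083.
MPK = 0.5·3.4083^(-0.5) ≈ 0.2708.
MPK > n+δ = 0.13, so the economy is dynamically efficient (under-saving).

dynamically efficient; MPK ≈ 0.2708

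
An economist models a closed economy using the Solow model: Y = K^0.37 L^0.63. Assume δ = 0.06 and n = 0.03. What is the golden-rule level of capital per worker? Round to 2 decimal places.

k_gold ≈ 9.43

Capital per worker breaks even when investment replaces (n + δ)·k; here n + δ = 0.09.
At the golden rule the marginal product of capital equals n+δ: 0.37·k^(0.37−1) = 0.09. Solving, k_gold = (0.37/0.09)^(1/0.63) ≈ 9.4306.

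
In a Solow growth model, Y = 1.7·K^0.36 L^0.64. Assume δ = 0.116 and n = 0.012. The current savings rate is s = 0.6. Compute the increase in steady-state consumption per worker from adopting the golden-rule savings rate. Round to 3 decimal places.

Break-even investment rate: n + δ = 0.012 + 0.116 = 0.128.
Current steady state (s = 0.6): k* = (0.6·1.7/0.128)^(1/0.64) ≈ 25.6107, y* = 1.7·25.6107^0.36 ≈ 5.4636, c* = (1−0.6)·5.4636 ≈ 2.1855.
Maximizing c = f(k) − (n+δ)·k gives f'(k) = n+δ, i.e. 0.36·1.7·k^(0.36−1) = 0.128, so k_gold = (0.36·1.7/0.128)^(1/0.64) ≈ 11.5288.
y_gold = 1.7·11.5288^0.36 ≈ 4.0991, c_gold = y_gold − 0.128·k_gold ≈ 2.6234.
Gain: Δc = 2.6234 − 2.1855 ≈ 0.4380.

Δc ≈ 0.438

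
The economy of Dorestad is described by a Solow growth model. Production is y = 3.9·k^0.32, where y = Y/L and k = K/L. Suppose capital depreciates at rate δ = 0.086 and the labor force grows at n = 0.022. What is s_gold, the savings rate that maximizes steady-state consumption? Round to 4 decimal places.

s_gold = 0.3200

The effective depreciation rate is n + δ = 0.022 + 0.086 = 0.108.
At the golden rule MPK = n+δ, and in any Cobb-Douglas steady state s = (n+δ)·k/y = MPK·k/y = capital's share 0.32.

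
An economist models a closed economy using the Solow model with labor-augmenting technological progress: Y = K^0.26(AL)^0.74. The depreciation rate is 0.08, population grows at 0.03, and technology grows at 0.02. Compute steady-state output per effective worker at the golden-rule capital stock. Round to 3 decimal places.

y_gold ≈ 1.276

The effective depreciation rate is n + g + δ = 0.03 + 0.02 + 0.08 = 0.13.
Maximizing c = f(k) − (n+g+δ)·k gives f'(k) = n+g+δ, i.e. 0.26·k^(0.26−1) = 0.13, so k_gold = (0.26/0.13)^(1/0.74) ≈ 2.5515.
Output: y_gold = k_gold^0.26 = 2.5515^0.26 ≈ 1.2758.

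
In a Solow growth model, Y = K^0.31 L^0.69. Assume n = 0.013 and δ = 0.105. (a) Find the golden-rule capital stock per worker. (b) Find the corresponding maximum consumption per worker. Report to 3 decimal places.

n + δ = 0.013 + 0.105 = 0.118.
Maximizing c = f(k) − (n+δ)·k gives f'(k) = n+δ, i.e. 0.31·k^(0.31−1) = 0.118, so k_gold = (0.31/0.118)^(1/0.69) ≈ 4.0545.
y_gold = 4.0545^0.31 ≈ 1.5433; c_gold = y_gold − 0.118·k_gold ≈ 1.0649.

(a) k_gold ≈ 4.055; (b) c_gold ≈ 1.065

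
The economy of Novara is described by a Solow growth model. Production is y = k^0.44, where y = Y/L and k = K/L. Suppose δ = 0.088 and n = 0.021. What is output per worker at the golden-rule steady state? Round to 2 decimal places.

Capital per worker breaks even when investment replaces (n + δ)·k; here n + δ = 0.109.
At the golden rule the marginal product of capital equals n+δ: 0.44·k^(0.44−1) = 0.109. Solving, k_gold = (0.44/0.109)^(1/0.56) ≈ 12.0834.
Output: y_gold = k_gold^0.44 = 12.0834^0.44 ≈ 2.9934.

y_gold ≈ 2.99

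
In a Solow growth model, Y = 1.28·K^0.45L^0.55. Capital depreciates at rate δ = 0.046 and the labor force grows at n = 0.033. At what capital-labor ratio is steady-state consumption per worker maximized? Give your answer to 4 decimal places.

k_gold ≈ 37.0441

The effective depreciation rate is n + δ = 0.033 + 0.046 = 0.079.
Maximizing c = f(k) − (n+δ)·k gives f'(k) = n+δ, i.e. 0.45·1.28·k^(0.45−1) = 0.079, so k_gold = (0.45·1.28/0.079)^(1/0.55) ≈ 37.0441.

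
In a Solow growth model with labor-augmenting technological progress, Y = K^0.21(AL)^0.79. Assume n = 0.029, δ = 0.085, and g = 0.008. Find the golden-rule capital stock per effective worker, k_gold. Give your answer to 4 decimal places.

k_gold ≈ 1.9886

n + g + δ = 0.029 + 0.008 + 0.085 = 0.122.
Golden rule sets MPK = n+g+δ: 0.21·k^(0.21−1) = 0.122, so k_gold = (0.21/0.122)^(1/0.79) ≈ 1.9886.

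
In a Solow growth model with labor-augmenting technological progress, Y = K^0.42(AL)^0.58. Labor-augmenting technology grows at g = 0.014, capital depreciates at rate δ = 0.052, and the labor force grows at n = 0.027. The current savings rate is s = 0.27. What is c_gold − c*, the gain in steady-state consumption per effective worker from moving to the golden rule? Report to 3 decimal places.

Break-even investment rate: n + g + δ = 0.027 + 0.014 + 0.052 = 0.093.
Current steady state (s = 0.27): k* = (0.27/0.093)^(1/0.58) ≈ 6.2816, y* = 6.2816^0.42 ≈ 2.1637, c* = (1−0.27)·2.1637 ≈ 1.5795.
Golden rule sets MPK = n+g+δ: 0.42·k^(0.42−1) = 0.093, so k_gold = (0.42/0.093)^(1/0.58) ≈ 13.4557.
y_gold = 13.4557^0.42 ≈ 2.9795, c_gold = y_gold − 0.093·k_gold ≈ 1.7281.
Gain: Δc = 1.7281 − 1.5795 ≈ 0.1486.

Δc ≈ 0.149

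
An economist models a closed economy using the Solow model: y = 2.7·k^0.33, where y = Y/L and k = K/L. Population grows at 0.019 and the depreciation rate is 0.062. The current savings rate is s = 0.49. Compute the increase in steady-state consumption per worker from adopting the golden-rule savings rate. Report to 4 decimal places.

Δc ≈ 0.4431

n + δ = 0.019 + 0.062 = 0.081.
Current steady state (s = 0.49): k* = (0.49·2.7/0.081)^(1/0.67) ≈ 64.6486, y* = 2.7·64.6486^0.33 ≈ 10.6868, c* = (1−0.49)·10.6868 ≈ 5.4503.
Maximizing c = f(k) − (n+δ)·k gives f'(k) = n+δ, i.e. 0.33·2.7·k^(0.33−1) = 0.081, so k_gold = (0.33·2.7/0.081)^(1/0.67) ≈ 35.8358.
y_gold = 2.7·35.8358^0.33 ≈ 8.7961, c_gold = y_gold − 0.081·k_gold ≈ 5.8934.
Gain: Δc = 5.8934 − 5.4503 ≈ 0.4431.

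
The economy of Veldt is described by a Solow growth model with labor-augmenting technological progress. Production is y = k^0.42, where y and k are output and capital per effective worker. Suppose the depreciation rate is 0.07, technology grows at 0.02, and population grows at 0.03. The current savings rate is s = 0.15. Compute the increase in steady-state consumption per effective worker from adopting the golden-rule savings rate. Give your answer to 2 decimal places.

Δc ≈ 0.44

The effective depreciation rate is n + g + δ = 0.03 + 0.02 + 0.07 = 0.12.
Current steady state (s = 0.15): k* = (0.15/0.12)^(1/0.58) ≈ 1.4692, y* = 1.4692^0.42 ≈ 1.1754, c* = (1−0.15)·1.1754 ≈ 0.9991.
Maximizing c = f(k) − (n+g+δ)·k gives f'(k) = n+g+δ, i.e. 0.42·k^(0.42−1) = 0.12, so k_gold = (0.42/0.12)^(1/0.58) ≈ 8.6706.
y_gold = 8.6706^0.42 ≈ 2.4773, c_gold = y_gold − 0.12·k_gold ≈ 1.4368.
Gain: Δc = 1.4368 − 0.9991 ≈ 0.4378.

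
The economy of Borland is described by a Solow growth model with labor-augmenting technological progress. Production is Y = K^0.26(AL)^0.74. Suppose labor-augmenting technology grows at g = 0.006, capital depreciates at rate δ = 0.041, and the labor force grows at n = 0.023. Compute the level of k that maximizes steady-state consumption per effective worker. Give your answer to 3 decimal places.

k_gold ≈ 5.890

Capital per effective worker breaks even when investment replaces (n + g + δ)·k; here n + g + δ = 0.07.
Golden rule sets MPK = n+g+δ: 0.26·k^(0.26−1) = 0.07, so k_gold = (0.26/0.07)^(1/0.74) ≈ 5.8898.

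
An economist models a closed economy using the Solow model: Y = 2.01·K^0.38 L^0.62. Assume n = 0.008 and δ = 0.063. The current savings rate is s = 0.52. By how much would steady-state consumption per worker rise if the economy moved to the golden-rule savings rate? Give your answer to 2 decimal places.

Δc ≈ 0.33

The effective depreciation rate is n + δ = 0.008 + 0.063 = 0.071.
Current steady state (s = 0.52): k* = (0.52·2.01/0.071)^(1/0.62) ≈ 76.5202, y* = 2.01·76.5202^0.38 ≈ 10.4479, c* = (1−0.52)·10.4479 ≈ 5.0150.
At the golden rule the marginal product of capital equals n+δ: 0.38·2.01·k^(0.38−1) = 0.071. Solving, k_gold = (0.38·2.01/0.071)^(1/0.62) ≈ 46.1388.
y_gold = 2.01·46.1388^0.38 ≈ 8.6207, c_gold = y_gold − 0.071·k_gold ≈ 5.3448.
Gain: Δc = 5.3448 − 5.0150 ≈ 0.3298.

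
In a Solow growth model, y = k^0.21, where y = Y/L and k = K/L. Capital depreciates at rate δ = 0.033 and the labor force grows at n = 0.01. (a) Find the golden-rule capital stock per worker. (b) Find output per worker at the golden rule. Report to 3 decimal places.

The effective depreciation rate is n + δ = 0.01 + 0.033 = 0.043.
Setting f'(k) = n+δ gives 0.21·k^(0.21−1) = 0.043, hence k_gold = (0.21/0.043)^(1/0.79) ≈ 7.4445.
y_gold = 7.4445^0.21 ≈ 1.5244.

(a) k_gold ≈ 7.445; (b) y_gold ≈ 1.524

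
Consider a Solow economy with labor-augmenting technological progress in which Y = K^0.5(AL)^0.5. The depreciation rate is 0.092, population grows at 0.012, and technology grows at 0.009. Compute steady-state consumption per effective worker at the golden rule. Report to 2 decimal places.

n + g + δ = 0.012 + 0.009 + 0.092 = 0.113.
Golden rule sets MPK = n+g+δ: 0.5·k^(0.5−1) = 0.113, so k_gold = (0.5/0.113)^(1/0.5) ≈ 19.5787.
y_gold = 19.5787^0.5 ≈ 4.4248.
c_gold = y_gold − (n+g+δ)·k_gold = 4.4248 − 0.113·19.5787 ≈ 2.2124.

c_gold ≈ 2.21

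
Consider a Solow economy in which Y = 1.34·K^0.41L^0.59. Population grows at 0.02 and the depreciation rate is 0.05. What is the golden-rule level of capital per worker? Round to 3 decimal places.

Capital per worker breaks even when investment replaces (n + δ)·k; here n + δ = 0.07.
At the golden rule the marginal product of capital equals n+δ: 0.41·1.34·k^(0.41−1) = 0.07. Solving, k_gold = (0.41·1.34/0.07)^(1/0.59) ≈ 32.8545.

k_gold ≈ 32.854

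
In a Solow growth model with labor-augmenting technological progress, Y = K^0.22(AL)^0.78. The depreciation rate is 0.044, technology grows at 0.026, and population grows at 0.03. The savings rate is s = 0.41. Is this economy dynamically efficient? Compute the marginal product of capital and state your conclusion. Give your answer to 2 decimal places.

Break-even investment rate: n + g + δ = 0.03 + 0.026 + 0.044 = 0.1.
Steady-state k*: s·k^0.22 = 0.1·k gives k* = (0.41/0.1)^(1/0.78) ≈ 6.1041.
MPK = 0.22·6.1041^(-0.78) ≈ 0.0537.
MPK < n+g+δ = 0.1, so the economy is dynamically inefficient (over-saving).

dynamically inefficient; MPK ≈ 0.05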